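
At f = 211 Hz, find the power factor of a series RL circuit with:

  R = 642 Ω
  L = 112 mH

Step 1 — Angular frequency: ω = 2π·f = 2π·211 = 1326 rad/s.
Step 2 — Component impedances:
  R: Z = R = 642 Ω
  L: Z = jωL = j·1326·0.112 = 0 + j148.5 Ω
Step 3 — Series combination: Z_total = R + L = 642 + j148.5 Ω = 658.9∠13.0° Ω.
Step 4 — Power factor: PF = cos(φ) = Re(Z)/|Z| = 642/658.95 = 0.9743.
Step 5 — Type: Im(Z) = 148.5 ⇒ lagging (phase φ = 13.0°).

PF = 0.9743 (lagging, φ = 13.0°)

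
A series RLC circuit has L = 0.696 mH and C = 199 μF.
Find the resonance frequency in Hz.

Step 1 — Resonance condition Im(Z)=0 gives ω₀ = 1/√(LC).
Step 2 — ω₀ = 1/√(0.000696·0.000199) = 2687 rad/s.
Step 3 — f₀ = ω₀/(2π) = 427.7 Hz.

f₀ = 427.7 Hz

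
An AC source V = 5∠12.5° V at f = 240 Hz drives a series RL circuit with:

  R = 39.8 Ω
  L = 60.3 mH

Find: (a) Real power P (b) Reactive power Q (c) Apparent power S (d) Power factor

Step 1 — Angular frequency: ω = 2π·f = 2π·240 = 1508 rad/s.
Step 2 — Component impedances:
  R: Z = R = 39.8 Ω
  L: Z = jωL = j·1508·0.0603 = 0 + j90.93 Ω
Step 3 — Series combination: Z_total = R + L = 39.8 + j90.93 Ω = 99.26∠66.4° Ω.
Step 4 — Source phasor: V = 5∠12.5° V = 4.881 + j1.082 V.
Step 5 — Current: I = V / Z = 0.02971 - j0.04068 A = 0.05037∠-53.9° A.
Step 6 — Complex power: S = V·I* = 0.101 + j0.2307 VA.
Step 7 — Real power: P = Re(S) = 0.101 W.
Step 8 — Reactive power: Q = Im(S) = 0.2307 VAR.
Step 9 — Apparent power: |S| = 0.2519 VA.
Step 10 — Power factor: PF = P/|S| = 0.401 (lagging).

(a) P = 0.101 W  (b) Q = 0.2307 VAR  (c) S = 0.2519 VA  (d) PF = 0.401 (lagging)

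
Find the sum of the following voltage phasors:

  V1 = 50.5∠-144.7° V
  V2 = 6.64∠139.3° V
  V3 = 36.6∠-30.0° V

Step 1 — Convert each phasor to rectangular form:
  V1 = 50.5·(cos(-144.7°) + j·sin(-144.7°)) = -41.21 - j29.18 V
  V2 = 6.64·(cos(139.3°) + j·sin(139.3°)) = -5.034 + j4.33 V
  V3 = 36.6·(cos(-30.0°) + j·sin(-30.0°)) = 31.7 - j18.3 V
Step 2 — Sum components: V_total = -14.55 - j43.15 V.
Step 3 — Convert to polar: |V_total| = 45.54 V, ∠V_total = -108.6°.

V_total = 45.54∠-108.6° V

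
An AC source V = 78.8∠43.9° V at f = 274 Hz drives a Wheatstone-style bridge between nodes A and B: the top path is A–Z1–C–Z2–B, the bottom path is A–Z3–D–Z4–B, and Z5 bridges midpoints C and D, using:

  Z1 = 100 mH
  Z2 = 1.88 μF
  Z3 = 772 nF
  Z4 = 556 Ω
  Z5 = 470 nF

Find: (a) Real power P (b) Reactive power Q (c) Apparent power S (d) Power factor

Step 1 — Angular frequency: ω = 2π·f = 2π·274 = 1722 rad/s.
Step 2 — Component impedances:
  Z1: Z = jωL = j·1722·0.1 = 0 + j172.2 Ω
  Z2: Z = 1/(jωC) = -j/(ω·C) = 0 - j309 Ω
  Z3: Z = 1/(jωC) = -j/(ω·C) = 0 - j752.4 Ω
  Z4: Z = R = 556 Ω
  Z5: Z = 1/(jωC) = -j/(ω·C) = 0 - j1236 Ω
Step 3 — Bridge requires nodal analysis (the Z5 bridge couples midpoints C and D, so the two paths cannot be reduced to a simple series/parallel combination). Setting node B to ground and injecting 1 A at node A, the 3-node admittance system at A, C, D solves to V_A = Z_AB = 25.43 - j88.3 Ω = 91.89∠-73.9° Ω.
Step 4 — Source phasor: V = 78.8∠43.9° V = 56.78 + j54.64 V.
Step 5 — Current: I = V / Z = -0.4004 + j0.7583 A = 0.8576∠117.8° A.
Step 6 — Complex power: S = V·I* = 18.7 - j64.94 VA.
Step 7 — Real power: P = Re(S) = 18.7 W.
Step 8 — Reactive power: Q = Im(S) = -64.94 VAR.
Step 9 — Apparent power: |S| = 67.58 VA.
Step 10 — Power factor: PF = P/|S| = 0.2767 (leading).

(a) P = 18.7 W  (b) Q = -64.94 VAR  (c) S = 67.58 VA  (d) PF = 0.2767 (leading)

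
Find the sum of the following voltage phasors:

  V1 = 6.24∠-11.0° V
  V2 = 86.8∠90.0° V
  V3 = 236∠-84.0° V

Step 1 — Convert each phasor to rectangular form:
  V1 = 6.24·(cos(-11.0°) + j·sin(-11.0°)) = 6.125 - j1.191 V
  V2 = 86.8·(cos(90.0°) + j·sin(90.0°)) = 0 + j86.8 V
  V3 = 236·(cos(-84.0°) + j·sin(-84.0°)) = 24.67 - j234.7 V
Step 2 — Sum components: V_total = 30.79 - j149.1 V.
Step 3 — Convert to polar: |V_total| = 152.2 V, ∠V_total = -78.3°.

V_total = 152.2∠-78.3° V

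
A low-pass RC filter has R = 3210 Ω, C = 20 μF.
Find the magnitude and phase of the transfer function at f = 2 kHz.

Step 1 — Angular frequency: ω = 2π·2000 = 1.257e+04 rad/s.
Step 2 — Transfer function: H(jω) = 1/(1 + jωRC).
Step 3 — Denominator: 1 + jωRC = 1 + j·1.257e+04·3210·2e-05 = 1 + j806.8.
Step 4 — H = 1.536e-06 - j0.00124.
Step 5 — Magnitude: |H| = 0.00124 (-58.1 dB); phase: φ = -89.9°.

|H| = 0.00124 (-58.1 dB), φ = -89.9°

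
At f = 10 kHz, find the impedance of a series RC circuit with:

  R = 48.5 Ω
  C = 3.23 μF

Step 1 — Angular frequency: ω = 2π·f = 2π·1e+04 = 6.283e+04 rad/s.
Step 2 — Component impedances:
  R: Z = R = 48.5 Ω
  C: Z = 1/(jωC) = -j/(ω·C) = 0 - j4.927 Ω
Step 3 — Series combination: Z_total = R + C = 48.5 - j4.927 Ω = 48.75∠-5.8° Ω.

Z = 48.5 - j4.927 Ω = 48.75∠-5.8° Ω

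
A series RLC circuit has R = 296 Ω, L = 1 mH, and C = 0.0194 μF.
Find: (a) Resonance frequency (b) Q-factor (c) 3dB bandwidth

Step 1 — Resonance: ω₀ = 1/√(LC) = 1/√(0.001·1.94e-08) = 2.27e+05 rad/s.
Step 2 — f₀ = ω₀/(2π) = 3.613e+04 Hz.
Step 3 — Series Q: Q = ω₀L/R = 2.27e+05·0.001/296 = 0.767.
Step 4 — Bandwidth: Δω = ω₀/Q = 2.96e+05 rad/s; BW = Δω/(2π) = 4.711e+04 Hz.

(a) f₀ = 3.613e+04 Hz  (b) Q = 0.767  (c) BW = 4.711e+04 Hz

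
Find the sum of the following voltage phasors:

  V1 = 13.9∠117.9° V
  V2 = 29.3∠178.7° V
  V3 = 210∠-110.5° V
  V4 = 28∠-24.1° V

Step 1 — Convert each phasor to rectangular form:
  V1 = 13.9·(cos(117.9°) + j·sin(117.9°)) = -6.504 + j12.28 V
  V2 = 29.3·(cos(178.7°) + j·sin(178.7°)) = -29.29 + j0.6647 V
  V3 = 210·(cos(-110.5°) + j·sin(-110.5°)) = -73.54 - j196.7 V
  V4 = 28·(cos(-24.1°) + j·sin(-24.1°)) = 25.56 - j11.43 V
Step 2 — Sum components: V_total = -83.78 - j195.2 V.
Step 3 — Convert to polar: |V_total| = 212.4 V, ∠V_total = -113.2°.

V_total = 212.4∠-113.2° V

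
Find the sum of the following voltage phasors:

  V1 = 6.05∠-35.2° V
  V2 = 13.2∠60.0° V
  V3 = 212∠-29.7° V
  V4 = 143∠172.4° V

Step 1 — Convert each phasor to rectangular form:
  V1 = 6.05·(cos(-35.2°) + j·sin(-35.2°)) = 4.944 - j3.487 V
  V2 = 13.2·(cos(60.0°) + j·sin(60.0°)) = 6.6 + j11.43 V
  V3 = 212·(cos(-29.7°) + j·sin(-29.7°)) = 184.1 - j105 V
  V4 = 143·(cos(172.4°) + j·sin(172.4°)) = -141.7 + j18.91 V
Step 2 — Sum components: V_total = 53.95 - j78.18 V.
Step 3 — Convert to polar: |V_total| = 94.99 V, ∠V_total = -55.4°.

V_total = 94.99∠-55.4° V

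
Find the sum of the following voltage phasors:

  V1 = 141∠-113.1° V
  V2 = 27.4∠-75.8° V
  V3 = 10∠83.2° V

Step 1 — Convert each phasor to rectangular form:
  V1 = 141·(cos(-113.1°) + j·sin(-113.1°)) = -55.32 - j129.7 V
  V2 = 27.4·(cos(-75.8°) + j·sin(-75.8°)) = 6.721 - j26.56 V
  V3 = 10·(cos(83.2°) + j·sin(83.2°)) = 1.184 + j9.93 V
Step 2 — Sum components: V_total = -47.41 - j146.3 V.
Step 3 — Convert to polar: |V_total| = 153.8 V, ∠V_total = -108.0°.

V_total = 153.8∠-108.0° V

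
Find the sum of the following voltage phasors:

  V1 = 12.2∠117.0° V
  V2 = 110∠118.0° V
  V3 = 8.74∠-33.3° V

Step 1 — Convert each phasor to rectangular form:
  V1 = 12.2·(cos(117.0°) + j·sin(117.0°)) = -5.539 + j10.87 V
  V2 = 110·(cos(118.0°) + j·sin(118.0°)) = -51.64 + j97.12 V
  V3 = 8.74·(cos(-33.3°) + j·sin(-33.3°)) = 7.305 - j4.798 V
Step 2 — Sum components: V_total = -49.88 + j103.2 V.
Step 3 — Convert to polar: |V_total| = 114.6 V, ∠V_total = 115.8°.

V_total = 114.6∠115.8° V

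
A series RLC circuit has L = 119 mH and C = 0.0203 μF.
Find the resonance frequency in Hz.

Step 1 — Resonance condition Im(Z)=0 gives ω₀ = 1/√(LC).
Step 2 — ω₀ = 1/√(0.119·2.03e-08) = 2.035e+04 rad/s.
Step 3 — f₀ = ω₀/(2π) = 3238 Hz.

f₀ = 3238 Hz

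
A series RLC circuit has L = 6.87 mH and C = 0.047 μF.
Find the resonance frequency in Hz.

Step 1 — Resonance condition Im(Z)=0 gives ω₀ = 1/√(LC).
Step 2 — ω₀ = 1/√(0.00687·4.7e-08) = 5.565e+04 rad/s.
Step 3 — f₀ = ω₀/(2π) = 8857 Hz.

f₀ = 8857 Hz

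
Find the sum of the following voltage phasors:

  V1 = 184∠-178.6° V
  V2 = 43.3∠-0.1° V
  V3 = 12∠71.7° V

Step 1 — Convert each phasor to rectangular form:
  V1 = 184·(cos(-178.6°) + j·sin(-178.6°)) = -183.9 - j4.496 V
  V2 = 43.3·(cos(-0.1°) + j·sin(-0.1°)) = 43.3 - j0.07557 V
  V3 = 12·(cos(71.7°) + j·sin(71.7°)) = 3.768 + j11.39 V
Step 2 — Sum components: V_total = -136.9 + j6.822 V.
Step 3 — Convert to polar: |V_total| = 137 V, ∠V_total = 177.1°.

V_total = 137∠177.1° V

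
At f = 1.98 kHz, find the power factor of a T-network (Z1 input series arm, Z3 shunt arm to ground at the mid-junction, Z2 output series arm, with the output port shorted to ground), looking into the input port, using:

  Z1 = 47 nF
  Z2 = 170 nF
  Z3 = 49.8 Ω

Step 1 — Angular frequency: ω = 2π·f = 2π·1980 = 1.244e+04 rad/s.
Step 2 — Component impedances:
  Z1: Z = 1/(jωC) = -j/(ω·C) = 0 - j1710 Ω
  Z2: Z = 1/(jωC) = -j/(ω·C) = 0 - j472.8 Ω
  Z3: Z = R = 49.8 Ω
Step 3 — With the output port shorted to ground, the output series arm Z2 runs from the junction to ground; the shunt arm Z3 also runs from the junction to ground. They appear in parallel: Z3 || Z2 = 49.25 - j5.188 Ω.
Step 4 — Series with input arm Z1: Z_in = Z1 + (Z3 || Z2) = 49.25 - j1715 Ω = 1716∠-88.4° Ω.
Step 5 — Power factor: PF = cos(φ) = Re(Z)/|Z| = 49.25/1716 = 0.0287.
Step 6 — Type: Im(Z) = -1715 ⇒ leading (phase φ = -88.4°).

PF = 0.0287 (leading, φ = -88.4°)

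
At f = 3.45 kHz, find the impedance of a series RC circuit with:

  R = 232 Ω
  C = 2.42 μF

Step 1 — Angular frequency: ω = 2π·f = 2π·3450 = 2.168e+04 rad/s.
Step 2 — Component impedances:
  R: Z = R = 232 Ω
  C: Z = 1/(jωC) = -j/(ω·C) = 0 - j19.06 Ω
Step 3 — Series combination: Z_total = R + C = 232 - j19.06 Ω = 232.8∠-4.7° Ω.

Z = 232 - j19.06 Ω = 232.8∠-4.7° Ω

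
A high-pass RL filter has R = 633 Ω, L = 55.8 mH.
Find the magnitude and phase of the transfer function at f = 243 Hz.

Step 1 — Angular frequency: ω = 2π·243 = 1527 rad/s.
Step 2 — Transfer function: H(jω) = jωL/(R + jωL).
Step 3 — Numerator jωL = j·85.2; denominator R + jωL = 633 + j85.2.
Step 4 — H = 0.01779 + j0.1322.
Step 5 — Magnitude: |H| = 0.1334 (-17.5 dB); phase: φ = 82.3°.

|H| = 0.1334 (-17.5 dB), φ = 82.3°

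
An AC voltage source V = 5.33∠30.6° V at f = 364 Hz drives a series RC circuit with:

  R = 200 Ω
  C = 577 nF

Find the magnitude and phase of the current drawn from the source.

Step 1 — Angular frequency: ω = 2π·f = 2π·364 = 2287 rad/s.
Step 2 — Component impedances:
  R: Z = R = 200 Ω
  C: Z = 1/(jωC) = -j/(ω·C) = 0 - j757.8 Ω
Step 3 — Series combination: Z_total = R + C = 200 - j757.8 Ω = 783.7∠-75.2° Ω.
Step 4 — Source phasor: V = 5.33∠30.6° V = 4.588 + j2.713 V.
Step 5 — Ohm's law: I = V / Z_total = (4.588 + j2.713) / (200 - j757.8) = -0.001853 + j0.006543 A.
Step 6 — Convert to polar: |I| = 0.006801 A, ∠I = 105.8°.

I = 0.006801∠105.8° A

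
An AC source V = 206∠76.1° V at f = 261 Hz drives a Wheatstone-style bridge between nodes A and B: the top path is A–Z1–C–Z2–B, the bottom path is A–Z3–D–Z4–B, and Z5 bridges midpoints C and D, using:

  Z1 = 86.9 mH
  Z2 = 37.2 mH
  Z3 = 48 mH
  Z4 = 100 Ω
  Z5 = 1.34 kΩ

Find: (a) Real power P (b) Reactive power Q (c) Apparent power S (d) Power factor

Step 1 — Angular frequency: ω = 2π·f = 2π·261 = 1640 rad/s.
Step 2 — Component impedances:
  Z1: Z = jωL = j·1640·0.0869 = 0 + j142.5 Ω
  Z2: Z = jωL = j·1640·0.0372 = 0 + j61 Ω
  Z3: Z = jωL = j·1640·0.048 = 0 + j78.72 Ω
  Z4: Z = R = 100 Ω
  Z5: Z = R = 1340 Ω
Step 3 — Bridge requires nodal analysis (the Z5 bridge couples midpoints C and D, so the two paths cannot be reduced to a simple series/parallel combination). Setting node B to ground and injecting 1 A at node A, the 3-node admittance system at A, C, D solves to V_A = Z_AB = 44.39 + j73.16 Ω = 85.58∠58.8° Ω.
Step 4 — Source phasor: V = 206∠76.1° V = 49.49 + j200 V.
Step 5 — Current: I = V / Z = 2.298 + j0.7178 A = 2.407∠17.3° A.
Step 6 — Complex power: S = V·I* = 257.2 + j424 VA.
Step 7 — Real power: P = Re(S) = 257.2 W.
Step 8 — Reactive power: Q = Im(S) = 424 VAR.
Step 9 — Apparent power: |S| = 495.9 VA.
Step 10 — Power factor: PF = P/|S| = 0.5187 (lagging).

(a) P = 257.2 W  (b) Q = 424 VAR  (c) S = 495.9 VA  (d) PF = 0.5187 (lagging)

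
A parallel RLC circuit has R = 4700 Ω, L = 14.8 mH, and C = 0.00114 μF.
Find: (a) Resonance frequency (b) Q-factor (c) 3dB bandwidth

Step 1 — Resonance: ω₀ = 1/√(LC) = 1/√(0.0148·1.14e-09) = 2.435e+05 rad/s.
Step 2 — f₀ = ω₀/(2π) = 3.875e+04 Hz.
Step 3 — Parallel Q: Q = R/(ω₀L) = 4700/(2.435e+05·0.0148) = 1.304.
Step 4 — Bandwidth: Δω = ω₀/Q = 1.866e+05 rad/s; BW = Δω/(2π) = 2.97e+04 Hz.

(a) f₀ = 3.875e+04 Hz  (b) Q = 1.304  (c) BW = 2.97e+04 Hz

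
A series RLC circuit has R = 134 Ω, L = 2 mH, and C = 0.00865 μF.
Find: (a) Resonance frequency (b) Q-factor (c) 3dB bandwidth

Step 1 — Resonance condition Im(Z)=0 gives ω₀ = 1/√(LC).
Step 2 — ω₀ = 1/√(0.002·8.65e-09) = 2.404e+05 rad/s.
Step 3 — f₀ = ω₀/(2π) = 3.826e+04 Hz.
Step 4 — Series Q: Q = ω₀L/R = 2.404e+05·0.002/134 = 3.588.
Step 5 — 3dB bandwidth: Δω = ω₀/Q = 6.7e+04 rad/s; BW = Δω/(2π) = 1.066e+04 Hz.

(a) f₀ = 3.826e+04 Hz  (b) Q = 3.588  (c) BW = 1.066e+04 Hz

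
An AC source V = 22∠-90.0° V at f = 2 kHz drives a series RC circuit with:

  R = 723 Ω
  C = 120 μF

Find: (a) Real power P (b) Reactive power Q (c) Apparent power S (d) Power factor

Step 1 — Angular frequency: ω = 2π·f = 2π·2000 = 1.257e+04 rad/s.
Step 2 — Component impedances:
  R: Z = R = 723 Ω
  C: Z = 1/(jωC) = -j/(ω·C) = 0 - j0.6631 Ω
Step 3 — Series combination: Z_total = R + C = 723 - j0.6631 Ω = 723∠-0.1° Ω.
Step 4 — Source phasor: V = 22∠-90.0° V = 0 - j22 V.
Step 5 — Current: I = V / Z = 2.791e-05 - j0.03043 A = 0.03043∠-89.9° A.
Step 6 — Complex power: S = V·I* = 0.6694 - j0.000614 VA.
Step 7 — Real power: P = Re(S) = 0.6694 W.
Step 8 — Reactive power: Q = Im(S) = -0.000614 VAR.
Step 9 — Apparent power: |S| = 0.6694 VA.
Step 10 — Power factor: PF = P/|S| = 1 (leading).

(a) P = 0.6694 W  (b) Q = -0.000614 VAR  (c) S = 0.6694 VA  (d) PF = 1 (leading)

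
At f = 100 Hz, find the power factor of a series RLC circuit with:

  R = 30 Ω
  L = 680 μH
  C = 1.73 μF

Step 1 — Angular frequency: ω = 2π·f = 2π·100 = 628.3 rad/s.
Step 2 — Component impedances:
  R: Z = R = 30 Ω
  L: Z = jωL = j·628.3·0.00068 = 0 + j0.4273 Ω
  C: Z = 1/(jωC) = -j/(ω·C) = 0 - j920 Ω
Step 3 — Series combination: Z_total = R + L + C = 30 - j919.5 Ω = 920∠-88.1° Ω.
Step 4 — Power factor: PF = cos(φ) = Re(Z)/|Z| = 30/920 = 0.03261.
Step 5 — Type: Im(Z) = -919.5 ⇒ leading (phase φ = -88.1°).

PF = 0.03261 (leading, φ = -88.1°)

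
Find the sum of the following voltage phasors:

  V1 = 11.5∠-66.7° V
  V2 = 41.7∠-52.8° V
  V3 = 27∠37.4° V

Step 1 — Convert each phasor to rectangular form:
  V1 = 11.5·(cos(-66.7°) + j·sin(-66.7°)) = 4.549 - j10.56 V
  V2 = 41.7·(cos(-52.8°) + j·sin(-52.8°)) = 25.21 - j33.22 V
  V3 = 27·(cos(37.4°) + j·sin(37.4°)) = 21.45 + j16.4 V
Step 2 — Sum components: V_total = 51.21 - j27.38 V.
Step 3 — Convert to polar: |V_total| = 58.07 V, ∠V_total = -28.1°.

V_total = 58.07∠-28.1° V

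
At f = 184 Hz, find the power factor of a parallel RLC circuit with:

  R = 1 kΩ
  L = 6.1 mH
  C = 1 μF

Step 1 — Angular frequency: ω = 2π·f = 2π·184 = 1156 rad/s.
Step 2 — Component impedances:
  R: Z = R = 1000 Ω
  L: Z = jωL = j·1156·0.0061 = 0 + j7.052 Ω
  C: Z = 1/(jωC) = -j/(ω·C) = 0 - j865 Ω
Step 3 — Parallel combination: 1/Z_total = 1/R + 1/L + 1/C; Z_total = 0.05055 + j7.11 Ω = 7.11∠89.6° Ω.
Step 4 — Power factor: PF = cos(φ) = Re(Z)/|Z| = 0.05055/7.11 = 0.00711.
Step 5 — Type: Im(Z) = 7.11 ⇒ lagging (phase φ = 89.6°).

PF = 0.00711 (lagging, φ = 89.6°)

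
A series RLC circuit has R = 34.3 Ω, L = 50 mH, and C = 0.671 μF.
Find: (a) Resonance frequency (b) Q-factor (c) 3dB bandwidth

Step 1 — Resonance condition Im(Z)=0 gives ω₀ = 1/√(LC).
Step 2 — ω₀ = 1/√(0.05·6.71e-07) = 5460 rad/s.
Step 3 — f₀ = ω₀/(2π) = 868.9 Hz.
Step 4 — Series Q: Q = ω₀L/R = 5460·0.05/34.3 = 7.958.
Step 5 — 3dB bandwidth: Δω = ω₀/Q = 686 rad/s; BW = Δω/(2π) = 109.2 Hz.

(a) f₀ = 868.9 Hz  (b) Q = 7.958  (c) BW = 109.2 Hz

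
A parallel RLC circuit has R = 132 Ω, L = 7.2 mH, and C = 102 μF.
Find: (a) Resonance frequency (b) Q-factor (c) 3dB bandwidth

Step 1 — Resonance: ω₀ = 1/√(LC) = 1/√(0.0072·0.000102) = 1167 rad/s.
Step 2 — f₀ = ω₀/(2π) = 185.7 Hz.
Step 3 — Parallel Q: Q = R/(ω₀L) = 132/(1167·0.0072) = 15.71.
Step 4 — Bandwidth: Δω = ω₀/Q = 74.27 rad/s; BW = Δω/(2π) = 11.82 Hz.

(a) f₀ = 185.7 Hz  (b) Q = 15.71  (c) BW = 11.82 Hz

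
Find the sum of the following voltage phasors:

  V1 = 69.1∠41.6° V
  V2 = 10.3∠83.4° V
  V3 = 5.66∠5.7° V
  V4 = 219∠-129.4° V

Step 1 — Convert each phasor to rectangular form:
  V1 = 69.1·(cos(41.6°) + j·sin(41.6°)) = 51.67 + j45.88 V
  V2 = 10.3·(cos(83.4°) + j·sin(83.4°)) = 1.184 + j10.23 V
  V3 = 5.66·(cos(5.7°) + j·sin(5.7°)) = 5.632 + j0.5621 V
  V4 = 219·(cos(-129.4°) + j·sin(-129.4°)) = -139 - j169.2 V
Step 2 — Sum components: V_total = -80.52 - j112.6 V.
Step 3 — Convert to polar: |V_total| = 138.4 V, ∠V_total = -125.6°.

V_total = 138.4∠-125.6° V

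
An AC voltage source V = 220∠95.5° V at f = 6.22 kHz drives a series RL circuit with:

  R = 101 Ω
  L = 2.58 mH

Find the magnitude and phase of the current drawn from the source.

Step 1 — Angular frequency: ω = 2π·f = 2π·6220 = 3.908e+04 rad/s.
Step 2 — Component impedances:
  R: Z = R = 101 Ω
  L: Z = jωL = j·3.908e+04·0.00258 = 0 + j100.8 Ω
Step 3 — Series combination: Z_total = R + L = 101 + j100.8 Ω = 142.7∠45.0° Ω.
Step 4 — Source phasor: V = 220∠95.5° V = -21.09 + j219 V.
Step 5 — Ohm's law: I = V / Z_total = (-21.09 + j219) / (101 + j100.8) = 0.9795 + j1.19 A.
Step 6 — Convert to polar: |I| = 1.542 A, ∠I = 50.5°.

I = 1.542∠50.5° A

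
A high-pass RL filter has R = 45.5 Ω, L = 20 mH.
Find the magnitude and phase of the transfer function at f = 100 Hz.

Step 1 — Angular frequency: ω = 2π·100 = 628.3 rad/s.
Step 2 — Transfer function: H(jω) = jωL/(R + jωL).
Step 3 — Numerator jωL = j·12.57; denominator R + jωL = 45.5 + j12.57.
Step 4 — H = 0.07087 + j0.2566.
Step 5 — Magnitude: |H| = 0.2662 (-11.5 dB); phase: φ = 74.6°.

|H| = 0.2662 (-11.5 dB), φ = 74.6°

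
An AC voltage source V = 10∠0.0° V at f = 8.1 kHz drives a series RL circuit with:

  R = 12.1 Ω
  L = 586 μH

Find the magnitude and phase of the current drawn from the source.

Step 1 — Angular frequency: ω = 2π·f = 2π·8100 = 5.089e+04 rad/s.
Step 2 — Component impedances:
  R: Z = R = 12.1 Ω
  L: Z = jωL = j·5.089e+04·0.000586 = 0 + j29.82 Ω
Step 3 — Series combination: Z_total = R + L = 12.1 + j29.82 Ω = 32.18∠67.9° Ω.
Step 4 — Source phasor: V = 10∠0.0° V = 10 V.
Step 5 — Ohm's law: I = V / Z_total = (10) / (12.1 + j29.82) = 0.1168 - j0.2879 A.
Step 6 — Convert to polar: |I| = 0.3107 A, ∠I = -67.9°.

I = 0.3107∠-67.9° A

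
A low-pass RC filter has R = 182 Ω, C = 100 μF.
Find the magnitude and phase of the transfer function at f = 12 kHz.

Step 1 — Angular frequency: ω = 2π·1.2e+04 = 7.54e+04 rad/s.
Step 2 — Transfer function: H(jω) = 1/(1 + jωRC).
Step 3 — Denominator: 1 + jωRC = 1 + j·7.54e+04·182·0.0001 = 1 + j1372.
Step 4 — H = 5.31e-07 - j0.0007287.
Step 5 — Magnitude: |H| = 0.0007287 (-62.7 dB); phase: φ = -90.0°.

|H| = 0.0007287 (-62.7 dB), φ = -90.0°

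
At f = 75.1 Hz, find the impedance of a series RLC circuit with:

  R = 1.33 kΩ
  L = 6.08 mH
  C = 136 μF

Step 1 — Angular frequency: ω = 2π·f = 2π·75.1 = 471.9 rad/s.
Step 2 — Component impedances:
  R: Z = R = 1330 Ω
  L: Z = jωL = j·471.9·0.00608 = 0 + j2.869 Ω
  C: Z = 1/(jωC) = -j/(ω·C) = 0 - j15.58 Ω
Step 3 — Series combination: Z_total = R + L + C = 1330 - j12.71 Ω = 1330∠-0.5° Ω.

Z = 1330 - j12.71 Ω = 1330∠-0.5° Ω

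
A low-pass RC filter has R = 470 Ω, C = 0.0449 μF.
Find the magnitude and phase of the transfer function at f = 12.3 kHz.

Step 1 — Angular frequency: ω = 2π·1.23e+04 = 7.728e+04 rad/s.
Step 2 — Transfer function: H(jω) = 1/(1 + jωRC).
Step 3 — Denominator: 1 + jωRC = 1 + j·7.728e+04·470·4.49e-08 = 1 + j1.631.
Step 4 — H = 0.2732 - j0.4456.
Step 5 — Magnitude: |H| = 0.5227 (-5.6 dB); phase: φ = -58.5°.

|H| = 0.5227 (-5.6 dB), φ = -58.5°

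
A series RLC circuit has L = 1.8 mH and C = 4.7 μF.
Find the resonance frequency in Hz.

Step 1 — Resonance condition Im(Z)=0 gives ω₀ = 1/√(LC).
Step 2 — ω₀ = 1/√(0.0018·4.7e-06) = 1.087e+04 rad/s.
Step 3 — f₀ = ω₀/(2π) = 1730 Hz.

f₀ = 1730 Hz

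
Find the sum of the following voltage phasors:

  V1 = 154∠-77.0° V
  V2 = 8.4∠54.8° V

Step 1 — Convert each phasor to rectangular form:
  V1 = 154·(cos(-77.0°) + j·sin(-77.0°)) = 34.64 - j150.1 V
  V2 = 8.4·(cos(54.8°) + j·sin(54.8°)) = 4.842 + j6.864 V
Step 2 — Sum components: V_total = 39.48 - j143.2 V.
Step 3 — Convert to polar: |V_total| = 148.5 V, ∠V_total = -74.6°.

V_total = 148.5∠-74.6° V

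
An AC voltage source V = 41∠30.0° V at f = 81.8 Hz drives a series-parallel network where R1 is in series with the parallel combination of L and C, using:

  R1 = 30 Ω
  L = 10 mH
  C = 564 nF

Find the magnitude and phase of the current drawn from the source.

Step 1 — Angular frequency: ω = 2π·f = 2π·81.8 = 514 rad/s.
Step 2 — Component impedances:
  R1: Z = R = 30 Ω
  L: Z = jωL = j·514·0.01 = 0 + j5.14 Ω
  C: Z = 1/(jωC) = -j/(ω·C) = 0 - j3450 Ω
Step 3 — Parallel branch: L || C = 1/(1/L + 1/C) = 0 + j5.147 Ω.
Step 4 — Series with R1: Z_total = R1 + (L || C) = 30 + j5.147 Ω = 30.44∠9.7° Ω.
Step 5 — Source phasor: V = 41∠30.0° V = 35.51 + j20.5 V.
Step 6 — Ohm's law: I = V / Z_total = (35.51 + j20.5) / (30 + j5.147) = 1.264 + j0.4665 A.
Step 7 — Convert to polar: |I| = 1.347 A, ∠I = 20.3°.

I = 1.347∠20.3° A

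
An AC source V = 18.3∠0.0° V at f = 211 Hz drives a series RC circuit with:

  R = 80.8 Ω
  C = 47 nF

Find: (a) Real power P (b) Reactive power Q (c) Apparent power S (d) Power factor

Step 1 — Angular frequency: ω = 2π·f = 2π·211 = 1326 rad/s.
Step 2 — Component impedances:
  R: Z = R = 80.8 Ω
  C: Z = 1/(jωC) = -j/(ω·C) = 0 - j1.605e+04 Ω
Step 3 — Series combination: Z_total = R + C = 80.8 - j1.605e+04 Ω = 1.605e+04∠-89.7° Ω.
Step 4 — Source phasor: V = 18.3∠0.0° V = 18.3 V.
Step 5 — Current: I = V / Z = 5.741e-06 + j0.00114 A = 0.00114∠89.7° A.
Step 6 — Complex power: S = V·I* = 0.0001051 - j0.02087 VA.
Step 7 — Real power: P = Re(S) = 0.0001051 W.
Step 8 — Reactive power: Q = Im(S) = -0.02087 VAR.
Step 9 — Apparent power: |S| = 0.02087 VA.
Step 10 — Power factor: PF = P/|S| = 0.005035 (leading).

(a) P = 0.0001051 W  (b) Q = -0.02087 VAR  (c) S = 0.02087 VA  (d) PF = 0.005035 (leading)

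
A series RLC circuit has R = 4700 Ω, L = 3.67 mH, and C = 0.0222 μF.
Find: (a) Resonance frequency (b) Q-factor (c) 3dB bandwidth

Step 1 — Resonance condition Im(Z)=0 gives ω₀ = 1/√(LC).
Step 2 — ω₀ = 1/√(0.00367·2.22e-08) = 1.108e+05 rad/s.
Step 3 — f₀ = ω₀/(2π) = 1.763e+04 Hz.
Step 4 — Series Q: Q = ω₀L/R = 1.108e+05·0.00367/4700 = 0.08651.
Step 5 — 3dB bandwidth: Δω = ω₀/Q = 1.281e+06 rad/s; BW = Δω/(2π) = 2.038e+05 Hz.

(a) f₀ = 1.763e+04 Hz  (b) Q = 0.08651  (c) BW = 2.038e+05 Hz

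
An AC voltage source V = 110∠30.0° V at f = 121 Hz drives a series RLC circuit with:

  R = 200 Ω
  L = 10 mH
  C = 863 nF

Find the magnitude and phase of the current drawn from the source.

Step 1 — Angular frequency: ω = 2π·f = 2π·121 = 760.3 rad/s.
Step 2 — Component impedances:
  R: Z = R = 200 Ω
  L: Z = jωL = j·760.3·0.01 = 0 + j7.603 Ω
  C: Z = 1/(jωC) = -j/(ω·C) = 0 - j1524 Ω
Step 3 — Series combination: Z_total = R + L + C = 200 - j1517 Ω = 1530∠-82.5° Ω.
Step 4 — Source phasor: V = 110∠30.0° V = 95.26 + j55 V.
Step 5 — Ohm's law: I = V / Z_total = (95.26 + j55) / (200 - j1517) = -0.0275 + j0.06644 A.
Step 6 — Convert to polar: |I| = 0.07191 A, ∠I = 112.5°.

I = 0.07191∠112.5° A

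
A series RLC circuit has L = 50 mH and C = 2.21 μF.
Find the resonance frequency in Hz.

Step 1 — Resonance condition Im(Z)=0 gives ω₀ = 1/√(LC).
Step 2 — ω₀ = 1/√(0.05·2.21e-06) = 3008 rad/s.
Step 3 — f₀ = ω₀/(2π) = 478.8 Hz.

f₀ = 478.8 Hz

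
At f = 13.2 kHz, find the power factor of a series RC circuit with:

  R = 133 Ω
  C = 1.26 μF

Step 1 — Angular frequency: ω = 2π·f = 2π·1.32e+04 = 8.294e+04 rad/s.
Step 2 — Component impedances:
  R: Z = R = 133 Ω
  C: Z = 1/(jωC) = -j/(ω·C) = 0 - j9.569 Ω
Step 3 — Series combination: Z_total = R + C = 133 - j9.569 Ω = 133.3∠-4.1° Ω.
Step 4 — Power factor: PF = cos(φ) = Re(Z)/|Z| = 133/133.344 = 0.9974.
Step 5 — Type: Im(Z) = -9.569 ⇒ leading (phase φ = -4.1°).

PF = 0.9974 (leading, φ = -4.1°)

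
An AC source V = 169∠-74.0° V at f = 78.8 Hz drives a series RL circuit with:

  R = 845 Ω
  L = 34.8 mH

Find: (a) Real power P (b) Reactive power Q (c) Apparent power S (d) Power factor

Step 1 — Angular frequency: ω = 2π·f = 2π·78.8 = 495.1 rad/s.
Step 2 — Component impedances:
  R: Z = R = 845 Ω
  L: Z = jωL = j·495.1·0.0348 = 0 + j17.23 Ω
Step 3 — Series combination: Z_total = R + L = 845 + j17.23 Ω = 845.2∠1.2° Ω.
Step 4 — Source phasor: V = 169∠-74.0° V = 46.58 - j162.5 V.
Step 5 — Current: I = V / Z = 0.05119 - j0.1933 A = 0.2∠-75.2° A.
Step 6 — Complex power: S = V·I* = 33.79 + j0.6889 VA.
Step 7 — Real power: P = Re(S) = 33.79 W.
Step 8 — Reactive power: Q = Im(S) = 0.6889 VAR.
Step 9 — Apparent power: |S| = 33.79 VA.
Step 10 — Power factor: PF = P/|S| = 0.9998 (lagging).

(a) P = 33.79 W  (b) Q = 0.6889 VAR  (c) S = 33.79 VA  (d) PF = 0.9998 (lagging)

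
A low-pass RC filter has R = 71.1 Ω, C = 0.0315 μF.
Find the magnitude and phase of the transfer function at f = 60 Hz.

Step 1 — Angular frequency: ω = 2π·60 = 377 rad/s.
Step 2 — Transfer function: H(jω) = 1/(1 + jωRC).
Step 3 — Denominator: 1 + jωRC = 1 + j·377·71.1·3.15e-08 = 1 + j0.0008443.
Step 4 — H = 1 - j0.0008443.
Step 5 — Magnitude: |H| = 1 (-0.0 dB); phase: φ = -0.0°.

|H| = 1 (-0.0 dB), φ = -0.0°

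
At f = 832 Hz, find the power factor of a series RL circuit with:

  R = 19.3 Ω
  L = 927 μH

Step 1 — Angular frequency: ω = 2π·f = 2π·832 = 5228 rad/s.
Step 2 — Component impedances:
  R: Z = R = 19.3 Ω
  L: Z = jωL = j·5228·0.000927 = 0 + j4.846 Ω
Step 3 — Series combination: Z_total = R + L = 19.3 + j4.846 Ω = 19.9∠14.1° Ω.
Step 4 — Power factor: PF = cos(φ) = Re(Z)/|Z| = 19.3/19.899 = 0.9699.
Step 5 — Type: Im(Z) = 4.846 ⇒ lagging (phase φ = 14.1°).

PF = 0.9699 (lagging, φ = 14.1°)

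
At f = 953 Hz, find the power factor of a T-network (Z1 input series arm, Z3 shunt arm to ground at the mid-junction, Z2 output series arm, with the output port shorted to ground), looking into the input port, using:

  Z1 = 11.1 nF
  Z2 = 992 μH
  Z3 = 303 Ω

Step 1 — Angular frequency: ω = 2π·f = 2π·953 = 5988 rad/s.
Step 2 — Component impedances:
  Z1: Z = 1/(jωC) = -j/(ω·C) = 0 - j1.505e+04 Ω
  Z2: Z = jωL = j·5988·0.000992 = 0 + j5.94 Ω
  Z3: Z = R = 303 Ω
Step 3 — With the output port shorted to ground, the output series arm Z2 runs from the junction to ground; the shunt arm Z3 also runs from the junction to ground. They appear in parallel: Z3 || Z2 = 0.1164 + j5.938 Ω.
Step 4 — Series with input arm Z1: Z_in = Z1 + (Z3 || Z2) = 0.1164 - j1.504e+04 Ω = 1.504e+04∠-90.0° Ω.
Step 5 — Power factor: PF = cos(φ) = Re(Z)/|Z| = 0.1164/15039 = 7.74e-06.
Step 6 — Type: Im(Z) = -1.504e+04 ⇒ leading (phase φ = -90.0°).

PF = 7.74e-06 (leading, φ = -90.0°)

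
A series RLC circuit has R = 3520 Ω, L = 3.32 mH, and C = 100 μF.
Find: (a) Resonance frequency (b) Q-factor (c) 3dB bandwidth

Step 1 — Resonance condition Im(Z)=0 gives ω₀ = 1/√(LC).
Step 2 — ω₀ = 1/√(0.00332·0.0001) = 1736 rad/s.
Step 3 — f₀ = ω₀/(2π) = 276.2 Hz.
Step 4 — Series Q: Q = ω₀L/R = 1736·0.00332/3520 = 0.001637.
Step 5 — 3dB bandwidth: Δω = ω₀/Q = 1.06e+06 rad/s; BW = Δω/(2π) = 1.687e+05 Hz.

(a) f₀ = 276.2 Hz  (b) Q = 0.001637  (c) BW = 1.687e+05 Hz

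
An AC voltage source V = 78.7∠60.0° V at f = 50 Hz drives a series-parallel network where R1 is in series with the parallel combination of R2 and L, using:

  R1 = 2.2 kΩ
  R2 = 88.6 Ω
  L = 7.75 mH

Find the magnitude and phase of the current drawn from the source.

Step 1 — Angular frequency: ω = 2π·f = 2π·50 = 314.2 rad/s.
Step 2 — Component impedances:
  R1: Z = R = 2200 Ω
  R2: Z = R = 88.6 Ω
  L: Z = jωL = j·314.2·0.00775 = 0 + j2.435 Ω
Step 3 — Parallel branch: R2 || L = 1/(1/R2 + 1/L) = 0.06686 + j2.433 Ω.
Step 4 — Series with R1: Z_total = R1 + (R2 || L) = 2200 + j2.433 Ω = 2200∠0.1° Ω.
Step 5 — Source phasor: V = 78.7∠60.0° V = 39.35 + j68.16 V.
Step 6 — Ohm's law: I = V / Z_total = (39.35 + j68.16) / (2200 + j2.433) = 0.01792 + j0.03096 A.
Step 7 — Convert to polar: |I| = 0.03577 A, ∠I = 59.9°.

I = 0.03577∠59.9° A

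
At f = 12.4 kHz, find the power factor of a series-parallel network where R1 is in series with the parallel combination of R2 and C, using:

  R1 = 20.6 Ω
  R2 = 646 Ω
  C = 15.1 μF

Step 1 — Angular frequency: ω = 2π·f = 2π·1.24e+04 = 7.791e+04 rad/s.
Step 2 — Component impedances:
  R1: Z = R = 20.6 Ω
  R2: Z = R = 646 Ω
  C: Z = 1/(jωC) = -j/(ω·C) = 0 - j0.85 Ω
Step 3 — Parallel branch: R2 || C = 1/(1/R2 + 1/C) = 0.001118 - j0.85 Ω.
Step 4 — Series with R1: Z_total = R1 + (R2 || C) = 20.6 - j0.85 Ω = 20.62∠-2.4° Ω.
Step 5 — Power factor: PF = cos(φ) = Re(Z)/|Z| = 20.601/20.619 = 0.9991.
Step 6 — Type: Im(Z) = -0.85 ⇒ leading (phase φ = -2.4°).

PF = 0.9991 (leading, φ = -2.4°)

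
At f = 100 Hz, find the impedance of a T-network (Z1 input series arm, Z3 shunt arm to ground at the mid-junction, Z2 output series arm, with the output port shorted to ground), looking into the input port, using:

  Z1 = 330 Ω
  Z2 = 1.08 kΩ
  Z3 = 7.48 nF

Step 1 — Angular frequency: ω = 2π·f = 2π·100 = 628.3 rad/s.
Step 2 — Component impedances:
  Z1: Z = R = 330 Ω
  Z2: Z = R = 1080 Ω
  Z3: Z = 1/(jωC) = -j/(ω·C) = 0 - j2.128e+05 Ω
Step 3 — With the output port shorted to ground, the output series arm Z2 runs from the junction to ground; the shunt arm Z3 also runs from the junction to ground. They appear in parallel: Z3 || Z2 = 1080 - j5.482 Ω.
Step 4 — Series with input arm Z1: Z_in = Z1 + (Z3 || Z2) = 1410 - j5.482 Ω = 1410∠-0.2° Ω.

Z = 1410 - j5.482 Ω = 1410∠-0.2° Ω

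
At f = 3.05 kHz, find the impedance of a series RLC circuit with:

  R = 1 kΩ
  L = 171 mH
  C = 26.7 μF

Step 1 — Angular frequency: ω = 2π·f = 2π·3050 = 1.916e+04 rad/s.
Step 2 — Component impedances:
  R: Z = R = 1000 Ω
  L: Z = jωL = j·1.916e+04·0.171 = 0 + j3277 Ω
  C: Z = 1/(jωC) = -j/(ω·C) = 0 - j1.954 Ω
Step 3 — Series combination: Z_total = R + L + C = 1000 + j3275 Ω = 3424∠73.0° Ω.

Z = 1000 + j3275 Ω = 3424∠73.0° Ω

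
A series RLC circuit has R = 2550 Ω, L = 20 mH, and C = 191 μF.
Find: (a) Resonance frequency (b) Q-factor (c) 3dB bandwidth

Step 1 — Resonance: ω₀ = 1/√(LC) = 1/√(0.02·0.000191) = 511.6 rad/s.
Step 2 — f₀ = ω₀/(2π) = 81.43 Hz.
Step 3 — Series Q: Q = ω₀L/R = 511.6·0.02/2550 = 0.004013.
Step 4 — Bandwidth: Δω = ω₀/Q = 1.275e+05 rad/s; BW = Δω/(2π) = 2.029e+04 Hz.

(a) f₀ = 81.43 Hz  (b) Q = 0.004013  (c) BW = 2.029e+04 Hz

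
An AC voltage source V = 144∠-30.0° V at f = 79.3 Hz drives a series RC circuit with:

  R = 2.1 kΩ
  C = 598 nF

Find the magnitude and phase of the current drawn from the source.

Step 1 — Angular frequency: ω = 2π·f = 2π·79.3 = 498.3 rad/s.
Step 2 — Component impedances:
  R: Z = R = 2100 Ω
  C: Z = 1/(jωC) = -j/(ω·C) = 0 - j3356 Ω
Step 3 — Series combination: Z_total = R + C = 2100 - j3356 Ω = 3959∠-58.0° Ω.
Step 4 — Source phasor: V = 144∠-30.0° V = 124.7 - j72 V.
Step 5 — Ohm's law: I = V / Z_total = (124.7 - j72) / (2100 - j3356) = 0.03213 + j0.01706 A.
Step 6 — Convert to polar: |I| = 0.03637 A, ∠I = 28.0°.

I = 0.03637∠28.0° A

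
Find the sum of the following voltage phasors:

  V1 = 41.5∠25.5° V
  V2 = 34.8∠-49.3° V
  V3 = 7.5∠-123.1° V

Step 1 — Convert each phasor to rectangular form:
  V1 = 41.5·(cos(25.5°) + j·sin(25.5°)) = 37.46 + j17.87 V
  V2 = 34.8·(cos(-49.3°) + j·sin(-49.3°)) = 22.69 - j26.38 V
  V3 = 7.5·(cos(-123.1°) + j·sin(-123.1°)) = -4.096 - j6.283 V
Step 2 — Sum components: V_total = 56.05 - j14.8 V.
Step 3 — Convert to polar: |V_total| = 57.98 V, ∠V_total = -14.8°.

V_total = 57.98∠-14.8° V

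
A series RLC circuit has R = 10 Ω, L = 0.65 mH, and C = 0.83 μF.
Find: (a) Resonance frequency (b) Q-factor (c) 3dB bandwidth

Step 1 — Resonance condition Im(Z)=0 gives ω₀ = 1/√(LC).
Step 2 — ω₀ = 1/√(0.00065·8.3e-07) = 4.305e+04 rad/s.
Step 3 — f₀ = ω₀/(2π) = 6852 Hz.
Step 4 — Series Q: Q = ω₀L/R = 4.305e+04·0.00065/10 = 2.798.
Step 5 — 3dB bandwidth: Δω = ω₀/Q = 1.538e+04 rad/s; BW = Δω/(2π) = 2449 Hz.

(a) f₀ = 6852 Hz  (b) Q = 2.798  (c) BW = 2449 Hz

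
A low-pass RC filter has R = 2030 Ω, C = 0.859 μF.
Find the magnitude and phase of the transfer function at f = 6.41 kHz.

Step 1 — Angular frequency: ω = 2π·6410 = 4.028e+04 rad/s.
Step 2 — Transfer function: H(jω) = 1/(1 + jωRC).
Step 3 — Denominator: 1 + jωRC = 1 + j·4.028e+04·2030·8.59e-07 = 1 + j70.23.
Step 4 — H = 0.0002027 - j0.01424.
Step 5 — Magnitude: |H| = 0.01424 (-36.9 dB); phase: φ = -89.2°.

|H| = 0.01424 (-36.9 dB), φ = -89.2°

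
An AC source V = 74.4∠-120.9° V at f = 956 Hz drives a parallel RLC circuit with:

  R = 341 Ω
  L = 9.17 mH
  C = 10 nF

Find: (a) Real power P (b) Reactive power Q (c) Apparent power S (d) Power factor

Step 1 — Angular frequency: ω = 2π·f = 2π·956 = 6007 rad/s.
Step 2 — Component impedances:
  R: Z = R = 341 Ω
  L: Z = jωL = j·6007·0.00917 = 0 + j55.08 Ω
  C: Z = 1/(jωC) = -j/(ω·C) = 0 - j1.665e+04 Ω
Step 3 — Parallel combination: 1/Z_total = 1/R + 1/L + 1/C; Z_total = 8.727 + j53.85 Ω = 54.55∠80.8° Ω.
Step 4 — Source phasor: V = 74.4∠-120.9° V = -38.21 - j63.84 V.
Step 5 — Current: I = V / Z = -1.267 + j0.5041 A = 1.364∠158.3° A.
Step 6 — Complex power: S = V·I* = 16.23 + j100.2 VA.
Step 7 — Real power: P = Re(S) = 16.23 W.
Step 8 — Reactive power: Q = Im(S) = 100.2 VAR.
Step 9 — Apparent power: |S| = 101.5 VA.
Step 10 — Power factor: PF = P/|S| = 0.16 (lagging).

(a) P = 16.23 W  (b) Q = 100.2 VAR  (c) S = 101.5 VA  (d) PF = 0.16 (lagging)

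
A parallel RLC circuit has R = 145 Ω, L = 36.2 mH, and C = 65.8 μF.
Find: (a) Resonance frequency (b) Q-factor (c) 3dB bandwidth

Step 1 — Resonance: ω₀ = 1/√(LC) = 1/√(0.0362·6.58e-05) = 647.9 rad/s.
Step 2 — f₀ = ω₀/(2π) = 103.1 Hz.
Step 3 — Parallel Q: Q = R/(ω₀L) = 145/(647.9·0.0362) = 6.182.
Step 4 — Bandwidth: Δω = ω₀/Q = 104.8 rad/s; BW = Δω/(2π) = 16.68 Hz.

(a) f₀ = 103.1 Hz  (b) Q = 6.182  (c) BW = 16.68 Hz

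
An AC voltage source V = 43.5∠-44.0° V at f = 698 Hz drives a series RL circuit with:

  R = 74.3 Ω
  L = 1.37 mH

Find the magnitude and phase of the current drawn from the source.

Step 1 — Angular frequency: ω = 2π·f = 2π·698 = 4386 rad/s.
Step 2 — Component impedances:
  R: Z = R = 74.3 Ω
  L: Z = jωL = j·4386·0.00137 = 0 + j6.008 Ω
Step 3 — Series combination: Z_total = R + L = 74.3 + j6.008 Ω = 74.54∠4.6° Ω.
Step 4 — Source phasor: V = 43.5∠-44.0° V = 31.29 - j30.22 V.
Step 5 — Ohm's law: I = V / Z_total = (31.29 - j30.22) / (74.3 + j6.008) = 0.3857 - j0.4379 A.
Step 6 — Convert to polar: |I| = 0.5836 A, ∠I = -48.6°.

I = 0.5836∠-48.6° A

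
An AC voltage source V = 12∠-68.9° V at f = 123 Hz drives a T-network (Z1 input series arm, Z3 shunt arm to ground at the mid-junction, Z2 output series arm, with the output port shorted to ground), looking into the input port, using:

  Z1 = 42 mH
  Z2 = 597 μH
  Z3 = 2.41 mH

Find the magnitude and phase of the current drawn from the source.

Step 1 — Angular frequency: ω = 2π·f = 2π·123 = 772.8 rad/s.
Step 2 — Component impedances:
  Z1: Z = jωL = j·772.8·0.042 = 0 + j32.46 Ω
  Z2: Z = jωL = j·772.8·0.000597 = 0 + j0.4614 Ω
  Z3: Z = jωL = j·772.8·0.00241 = 0 + j1.863 Ω
Step 3 — With the output port shorted to ground, the output series arm Z2 runs from the junction to ground; the shunt arm Z3 also runs from the junction to ground. They appear in parallel: Z3 || Z2 = 0 + j0.3698 Ω.
Step 4 — Series with input arm Z1: Z_in = Z1 + (Z3 || Z2) = 0 + j32.83 Ω = 32.83∠90.0° Ω.
Step 5 — Source phasor: V = 12∠-68.9° V = 4.32 - j11.2 V.
Step 6 — Ohm's law: I = V / Z_total = (4.32 - j11.2) / (0 + j32.83) = -0.341 - j0.1316 A.
Step 7 — Convert to polar: |I| = 0.3655 A, ∠I = -158.9°.

I = 0.3655∠-158.9° A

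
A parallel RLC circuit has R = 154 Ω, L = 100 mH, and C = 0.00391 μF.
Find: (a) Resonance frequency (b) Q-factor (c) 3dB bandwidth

Step 1 — Resonance: ω₀ = 1/√(LC) = 1/√(0.1·3.91e-09) = 5.057e+04 rad/s.
Step 2 — f₀ = ω₀/(2π) = 8049 Hz.
Step 3 — Parallel Q: Q = R/(ω₀L) = 154/(5.057e+04·0.1) = 0.03045.
Step 4 — Bandwidth: Δω = ω₀/Q = 1.661e+06 rad/s; BW = Δω/(2π) = 2.643e+05 Hz.

(a) f₀ = 8049 Hz  (b) Q = 0.03045  (c) BW = 2.643e+05 Hz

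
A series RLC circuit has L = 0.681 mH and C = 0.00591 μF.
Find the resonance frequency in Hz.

Step 1 — Resonance condition Im(Z)=0 gives ω₀ = 1/√(LC).
Step 2 — ω₀ = 1/√(0.000681·5.91e-09) = 4.985e+05 rad/s.
Step 3 — f₀ = ω₀/(2π) = 7.933e+04 Hz.

f₀ = 7.933e+04 Hz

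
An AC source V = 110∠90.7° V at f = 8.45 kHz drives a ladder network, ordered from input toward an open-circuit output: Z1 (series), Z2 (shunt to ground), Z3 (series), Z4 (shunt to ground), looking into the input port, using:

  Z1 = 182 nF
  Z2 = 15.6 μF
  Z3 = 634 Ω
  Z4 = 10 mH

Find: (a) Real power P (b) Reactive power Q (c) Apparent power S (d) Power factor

Step 1 — Angular frequency: ω = 2π·f = 2π·8450 = 5.309e+04 rad/s.
Step 2 — Component impedances:
  Z1: Z = 1/(jωC) = -j/(ω·C) = 0 - j103.5 Ω
  Z2: Z = 1/(jωC) = -j/(ω·C) = 0 - j1.207 Ω
  Z3: Z = R = 634 Ω
  Z4: Z = jωL = j·5.309e+04·0.01 = 0 + j530.9 Ω
Step 3 — Ladder network (open output): work backward from the far end, alternating series and parallel combinations. Z_in = 0.001354 - j104.7 Ω = 104.7∠-90.0° Ω.
Step 4 — Source phasor: V = 110∠90.7° V = -1.344 + j110 V.
Step 5 — Current: I = V / Z = -1.051 - j0.01282 A = 1.051∠-179.3° A.
Step 6 — Complex power: S = V·I* = 0.001495 - j115.6 VA.
Step 7 — Real power: P = Re(S) = 0.001495 W.
Step 8 — Reactive power: Q = Im(S) = -115.6 VAR.
Step 9 — Apparent power: |S| = 115.6 VA.
Step 10 — Power factor: PF = P/|S| = 1.293e-05 (leading).

(a) P = 0.001495 W  (b) Q = -115.6 VAR  (c) S = 115.6 VA  (d) PF = 1.293e-05 (leading)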